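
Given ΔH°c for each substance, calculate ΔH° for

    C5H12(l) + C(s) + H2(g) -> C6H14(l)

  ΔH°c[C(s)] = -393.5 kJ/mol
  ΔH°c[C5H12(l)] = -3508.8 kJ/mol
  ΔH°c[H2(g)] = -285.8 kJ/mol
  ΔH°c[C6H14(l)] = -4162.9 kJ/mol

Using ΔH = Σ nΔHc°(reactants) − Σ nΔHc°(products):
= [1·(-3508.8) + 1·(-393.5) + 1·(-285.8)] − [1·(-4162.9)]
= -25.2 kJ/mol

ΔH° = -25.2 kJ/mol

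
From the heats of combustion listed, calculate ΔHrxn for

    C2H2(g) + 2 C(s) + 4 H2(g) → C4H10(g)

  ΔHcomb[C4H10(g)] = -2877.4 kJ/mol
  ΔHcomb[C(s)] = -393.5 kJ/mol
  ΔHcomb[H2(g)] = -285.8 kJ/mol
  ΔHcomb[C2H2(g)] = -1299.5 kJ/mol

Using ΔH = Σ nΔHc°(reactants) − Σ nΔHc°(products):
= [1·(-1299.5) + 2·(-393.5) + 4·(-285.8)] − [1·(-2877.4)]
= -352.3 kJ/mol

ΔHrxn = -352.3 kJ/mol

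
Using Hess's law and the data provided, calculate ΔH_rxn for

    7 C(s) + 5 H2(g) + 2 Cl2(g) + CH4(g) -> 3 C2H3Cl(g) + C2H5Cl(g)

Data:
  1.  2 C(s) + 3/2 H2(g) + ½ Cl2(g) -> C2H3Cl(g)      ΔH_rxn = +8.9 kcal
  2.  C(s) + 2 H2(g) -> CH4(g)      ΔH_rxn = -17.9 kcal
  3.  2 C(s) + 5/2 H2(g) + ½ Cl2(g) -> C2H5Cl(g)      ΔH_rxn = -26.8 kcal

eq. 1 × 3: (3)·(+8.9) = +26.7 kcal
eq. 2 reversed: +17.9 kcal
eq. 3 as written: -26.8 kcal
By Hess's law, ΔH_rxn = (+26.7) + (+17.9) + (-26.8) = 17.8 kcal

ΔH_rxn = 17.8 kcal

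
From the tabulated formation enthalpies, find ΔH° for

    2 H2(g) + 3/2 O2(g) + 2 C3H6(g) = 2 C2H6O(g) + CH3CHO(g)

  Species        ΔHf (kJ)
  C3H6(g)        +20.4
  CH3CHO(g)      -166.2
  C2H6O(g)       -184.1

ΔH°rxn = Σ nΔHf°(products) − Σ nΔHf°(reactants).
Products: 2·(-184.1) + 1·(-166.2) = -534.4
Reactants: 2·(+0.0) + 3/2·(+0.0) + 2·(+20.4) = +40.8
ΔH° = (-534.4) − (+40.8) = -575.2 kJ

ΔH° = -575.2 kJ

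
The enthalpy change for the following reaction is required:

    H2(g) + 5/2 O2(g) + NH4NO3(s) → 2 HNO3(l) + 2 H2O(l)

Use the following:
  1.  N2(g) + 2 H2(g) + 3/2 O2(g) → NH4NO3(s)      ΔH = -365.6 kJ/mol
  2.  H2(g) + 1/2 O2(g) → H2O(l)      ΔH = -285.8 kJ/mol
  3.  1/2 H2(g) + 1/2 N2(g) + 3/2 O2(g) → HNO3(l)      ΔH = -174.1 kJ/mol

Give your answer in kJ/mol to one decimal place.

eq. 1 reversed (NH4NO3(s) must end up as a reactant): +365.6 kJ/mol
eq. 2 × 2 (scale by 2 for the 2 H2O(l)): (2)·(-285.8) = -571.6 kJ/mol
eq. 3 × 2 (scale by 2 for the 2 HNO3(l)): (2)·(-174.1) = -348.2 kJ/mol
ΔH = (-1)·(-365.6) + (2)·(-285.8) + (2)·(-174.1) = -554.2 kJ/mol

ΔH = -554.2 kJ/mol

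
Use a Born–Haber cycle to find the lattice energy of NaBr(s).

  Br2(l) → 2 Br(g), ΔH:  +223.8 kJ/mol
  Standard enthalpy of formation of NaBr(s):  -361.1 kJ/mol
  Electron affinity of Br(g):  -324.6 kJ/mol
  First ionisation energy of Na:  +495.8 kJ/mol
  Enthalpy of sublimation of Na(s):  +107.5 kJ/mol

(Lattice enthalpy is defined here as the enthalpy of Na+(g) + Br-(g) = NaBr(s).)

ΔHf° = 1·ΔHsub + 1·(ΣIE) + 1/2·D(Br2) + 1·EA + U
-361.1 = 1·(+107.5) + 1·(+495.8) + 1/2·(+223.8) + 1·(-324.6) + U
U = -361.1 − (+390.6) = -751.7 kJ/mol

U = -751.7 kJ/mol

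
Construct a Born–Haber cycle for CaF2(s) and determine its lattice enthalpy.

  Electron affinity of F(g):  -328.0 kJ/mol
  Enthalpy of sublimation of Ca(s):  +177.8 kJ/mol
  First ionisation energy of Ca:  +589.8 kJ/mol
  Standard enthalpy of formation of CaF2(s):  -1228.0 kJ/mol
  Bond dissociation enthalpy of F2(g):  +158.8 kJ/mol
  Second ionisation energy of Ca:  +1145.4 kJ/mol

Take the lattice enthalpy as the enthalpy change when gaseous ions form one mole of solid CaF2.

ΔHf° = 1·ΔHsub + 1·(ΣIE) + 1·D(F2) + 2·EA + U
-1228.0 = 1·(+177.8) + 1·(+1735.2) + 1·(+158.8) + 2·(-328.0) + U
U = -1228.0 − (+1415.8) = -2643.8 kJ/mol

U = -2643.8 kJ/mol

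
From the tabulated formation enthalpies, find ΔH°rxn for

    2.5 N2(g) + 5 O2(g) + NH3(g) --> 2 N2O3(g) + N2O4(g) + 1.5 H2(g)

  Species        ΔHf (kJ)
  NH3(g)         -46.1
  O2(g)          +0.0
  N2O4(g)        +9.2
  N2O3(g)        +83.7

ΔH°rxn = 222.7 kJ

ΔH°rxn = Σ nΔHf°(products) − Σ nΔHf°(reactants).
Products: 2·(+83.7) + 1·(+9.2) + 3/2·(+0.0) = +176.6
Reactants: 5/2·(+0.0) + 5·(+0.0) + 1·(-46.1) = -46.1
ΔH°rxn = (+176.6) − (-46.1) = 222.7 kJ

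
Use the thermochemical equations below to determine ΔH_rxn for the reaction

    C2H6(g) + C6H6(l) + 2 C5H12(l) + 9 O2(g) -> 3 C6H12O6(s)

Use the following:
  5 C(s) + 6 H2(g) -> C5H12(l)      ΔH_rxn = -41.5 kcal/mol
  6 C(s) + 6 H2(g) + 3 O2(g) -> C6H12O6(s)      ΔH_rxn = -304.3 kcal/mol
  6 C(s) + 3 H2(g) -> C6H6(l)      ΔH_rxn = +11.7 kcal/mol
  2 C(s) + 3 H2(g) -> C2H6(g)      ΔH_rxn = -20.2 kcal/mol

ΔH_rxn = -821.4 kcal/mol

equation 1 reversed and × 2: (-2)·(-41.5) = +83.0 kcal/mol
equation 2 × 3: (3)·(-304.3) = -912.9 kcal/mol
equation 3 reversed: -11.7 kcal/mol
equation 4 reversed: +20.2 kcal/mol
By Hess's law, ΔH_rxn = (+83.0) + (-912.9) + (-11.7) + (+20.2) = -821.4 kcal/mol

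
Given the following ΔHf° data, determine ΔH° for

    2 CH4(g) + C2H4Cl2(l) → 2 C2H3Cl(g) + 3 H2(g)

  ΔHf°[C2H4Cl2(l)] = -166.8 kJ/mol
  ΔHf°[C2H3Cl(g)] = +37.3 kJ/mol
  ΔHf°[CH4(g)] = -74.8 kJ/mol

Products: 2·(+37.3) + 3·(+0.0) = +74.6
Reactants: 2·(-74.8) + 1·(-166.8) = -316.4
ΔH° = (+74.6) − (-316.4) = 391.0 kJ/mol

ΔH° = 391.0 kJ/mol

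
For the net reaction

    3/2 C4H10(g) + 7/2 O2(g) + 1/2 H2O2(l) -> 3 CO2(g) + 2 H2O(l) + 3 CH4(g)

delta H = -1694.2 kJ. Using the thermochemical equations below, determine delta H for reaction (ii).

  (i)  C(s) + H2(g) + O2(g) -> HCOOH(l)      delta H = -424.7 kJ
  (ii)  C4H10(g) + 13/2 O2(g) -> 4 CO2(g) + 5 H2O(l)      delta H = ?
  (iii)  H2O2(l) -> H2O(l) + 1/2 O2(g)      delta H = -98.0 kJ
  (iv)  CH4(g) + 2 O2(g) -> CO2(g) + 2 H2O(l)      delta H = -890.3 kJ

(i): not needed.
(ii) × 3/2: contributes 3/2·x
(iii) × 1/2: (1/2)·(-98.0) = -49.0 kJ
(iv) reversed and × 3: (-3)·(-890.3) = +2670.9 kJ
-1694.2 = (-49.0) + (+2670.9) + 3/2·x
x = (-1694.2 − (+2621.9)) / (3/2) = -2877.4 kJ

delta H = -2877.4 kJ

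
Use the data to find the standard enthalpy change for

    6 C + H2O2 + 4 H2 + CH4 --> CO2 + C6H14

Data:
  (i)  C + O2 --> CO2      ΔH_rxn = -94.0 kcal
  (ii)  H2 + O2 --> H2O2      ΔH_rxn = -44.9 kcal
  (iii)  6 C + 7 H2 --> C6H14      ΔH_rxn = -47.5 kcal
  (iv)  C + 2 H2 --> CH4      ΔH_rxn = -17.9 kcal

ΔH_rxn = -78.7 kcal

(i) as written (CO2 already on the product side): -94.0 kcal
(ii) reversed (reverse to put H2O2 on the reactant side): +44.9 kcal
(iii) as written (C6H14 already on the product side): -47.5 kcal
(iv) reversed (CH4 must end up as a reactant): +17.9 kcal
Since enthalpy is a state function, ΔH_rxn = (1)·(-94.0) + (-1)·(-44.9) + (1)·(-47.5) + (-1)·(-17.9) = -78.7 kcal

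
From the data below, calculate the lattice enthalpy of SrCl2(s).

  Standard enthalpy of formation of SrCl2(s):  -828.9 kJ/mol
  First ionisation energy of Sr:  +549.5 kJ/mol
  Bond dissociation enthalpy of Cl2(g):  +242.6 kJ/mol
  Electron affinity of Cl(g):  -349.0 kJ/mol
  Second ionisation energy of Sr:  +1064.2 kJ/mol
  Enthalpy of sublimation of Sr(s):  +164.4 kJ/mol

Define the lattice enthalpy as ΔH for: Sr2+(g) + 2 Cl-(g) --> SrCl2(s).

ΔHf° = 1·ΔHsub + 1·(ΣIE) + 1·D(Cl2) + 2·EA + U
-828.9 = 1·(+164.4) + 1·(+1613.7) + 1·(+242.6) + 2·(-349.0) + U
U = -828.9 − (+1322.7) = -2151.6 kJ/mol

U = -2151.6 kJ/mol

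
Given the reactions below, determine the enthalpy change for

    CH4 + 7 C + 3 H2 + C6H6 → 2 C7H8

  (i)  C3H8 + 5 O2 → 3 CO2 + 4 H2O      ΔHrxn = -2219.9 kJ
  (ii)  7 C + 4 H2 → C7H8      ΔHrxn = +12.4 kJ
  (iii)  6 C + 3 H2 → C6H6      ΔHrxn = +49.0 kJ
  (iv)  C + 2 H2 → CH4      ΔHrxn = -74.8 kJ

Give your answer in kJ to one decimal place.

(i): not needed (O2 appears nowhere else).
(ii) × 2 (×2 to match 2 C7H8 in the target): (2)·(+12.4) = +24.8 kJ
(iii) reversed (C6H6 must end up as a reactant): -49.0 kJ
(iv) reversed (reverse to put CH4 on the reactant side): +74.8 kJ
Since enthalpy is a state function, ΔHrxn = (+24.8) + (-49.0) + (+74.8) = 50.6 kJ

ΔHrxn = 50.6 kJ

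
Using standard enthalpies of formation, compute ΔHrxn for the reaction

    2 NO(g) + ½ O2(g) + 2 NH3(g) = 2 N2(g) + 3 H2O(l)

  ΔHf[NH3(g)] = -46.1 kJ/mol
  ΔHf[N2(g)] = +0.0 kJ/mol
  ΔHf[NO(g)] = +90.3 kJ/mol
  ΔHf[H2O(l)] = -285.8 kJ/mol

ΔHrxn = -945.8 kJ/mol

Products: 2·(+0.0) + 3·(-285.8) = -857.4
Reactants: 2·(+90.3) + 1/2·(+0.0) + 2·(-46.1) = +88.4
ΔHrxn = (-857.4) − (+88.4) = -945.8 kJ/mol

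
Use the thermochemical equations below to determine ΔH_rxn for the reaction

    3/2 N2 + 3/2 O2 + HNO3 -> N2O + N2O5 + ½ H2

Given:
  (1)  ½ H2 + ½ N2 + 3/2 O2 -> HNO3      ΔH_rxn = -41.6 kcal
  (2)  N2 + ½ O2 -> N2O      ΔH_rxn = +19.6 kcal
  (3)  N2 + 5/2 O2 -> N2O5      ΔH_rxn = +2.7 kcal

ΔH_rxn = 63.9 kcal

(1) reversed (HNO3 must end up as a reactant): +41.6 kcal
(2) as written (N2O already on the product side): +19.6 kcal
(3) as written (N2O5 already on the product side): +2.7 kcal
Since enthalpy is a state function, ΔH_rxn = (+41.6) + (+19.6) + (+2.7) = 63.9 kcal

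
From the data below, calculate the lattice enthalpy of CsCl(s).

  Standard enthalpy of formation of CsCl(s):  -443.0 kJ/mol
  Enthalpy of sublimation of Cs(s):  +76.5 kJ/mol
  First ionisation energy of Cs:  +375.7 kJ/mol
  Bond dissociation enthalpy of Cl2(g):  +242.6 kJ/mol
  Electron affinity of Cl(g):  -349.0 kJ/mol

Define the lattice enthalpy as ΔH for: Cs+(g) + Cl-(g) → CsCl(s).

U = -667.5 kJ/mol

ΔHf° = 1·ΔHsub + 1·(ΣIE) + 1/2·D(Cl2) + 1·EA + U
-443.0 = 1·(+76.5) + 1·(+375.7) + 1/2·(+242.6) + 1·(-349.0) + U
U = -443.0 − (+224.5) = -667.5 kJ/mol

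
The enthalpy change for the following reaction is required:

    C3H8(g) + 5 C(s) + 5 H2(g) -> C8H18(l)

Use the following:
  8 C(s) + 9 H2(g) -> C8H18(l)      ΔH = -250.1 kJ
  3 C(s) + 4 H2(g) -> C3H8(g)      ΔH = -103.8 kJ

ΔH = -146.3 kJ

equation 1 as written (C8H18(l) already on the product side): -250.1 kJ
equation 2 reversed (C3H8(g) must end up as a reactant): +103.8 kJ
Summing the manipulated equations, ΔH = (1)·(-250.1) + (-1)·(-103.8) = -146.3 kJ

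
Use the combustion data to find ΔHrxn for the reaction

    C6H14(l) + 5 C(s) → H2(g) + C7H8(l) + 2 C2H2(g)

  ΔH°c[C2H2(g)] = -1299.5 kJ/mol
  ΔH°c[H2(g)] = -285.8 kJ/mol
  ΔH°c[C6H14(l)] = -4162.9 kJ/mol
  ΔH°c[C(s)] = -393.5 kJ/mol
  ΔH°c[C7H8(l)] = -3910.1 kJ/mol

With combustion enthalpies, reactants minus products:
= [1·(-4162.9) + 5·(-393.5)] − [1·(-285.8) + 1·(-3910.1) + 2·(-1299.5)]
= 664.5 kJ/mol

ΔHrxn = 664.5 kJ/mol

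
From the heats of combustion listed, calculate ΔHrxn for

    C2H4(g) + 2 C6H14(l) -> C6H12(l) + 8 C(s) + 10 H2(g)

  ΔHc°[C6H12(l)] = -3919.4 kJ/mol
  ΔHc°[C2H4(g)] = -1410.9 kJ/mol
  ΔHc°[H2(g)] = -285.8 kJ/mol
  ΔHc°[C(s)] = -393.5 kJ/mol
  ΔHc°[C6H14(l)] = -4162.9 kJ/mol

Using ΔH = Σ nΔHc°(reactants) − Σ nΔHc°(products):
= [1·(-1410.9) + 2·(-4162.9)] − [1·(-3919.4) + 8·(-393.5) + 10·(-285.8)]
= 188.7 kJ/mol

ΔHrxn = 188.7 kJ/mol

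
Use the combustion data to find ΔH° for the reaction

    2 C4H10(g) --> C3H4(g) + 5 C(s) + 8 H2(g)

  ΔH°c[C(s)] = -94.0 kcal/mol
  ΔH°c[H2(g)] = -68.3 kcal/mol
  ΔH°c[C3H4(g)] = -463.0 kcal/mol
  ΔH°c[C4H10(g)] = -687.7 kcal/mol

With combustion enthalpies, reactants minus products:
= [2·(-687.7)] − [1·(-463.0) + 5·(-94.0) + 8·(-68.3)]
= 104.0 kcal/mol

ΔH° = 104.0 kcal/mol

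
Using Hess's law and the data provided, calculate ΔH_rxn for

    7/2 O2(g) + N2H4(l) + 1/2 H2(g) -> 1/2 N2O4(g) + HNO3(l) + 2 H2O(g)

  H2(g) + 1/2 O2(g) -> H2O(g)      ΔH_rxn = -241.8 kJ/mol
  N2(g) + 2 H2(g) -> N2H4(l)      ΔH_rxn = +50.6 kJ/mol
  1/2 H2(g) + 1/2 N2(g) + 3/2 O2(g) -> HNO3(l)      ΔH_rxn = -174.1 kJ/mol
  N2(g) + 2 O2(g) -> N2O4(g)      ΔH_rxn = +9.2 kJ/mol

ΔH_rxn = -703.7 kJ/mol

equation 1 × 2: (2)·(-241.8) = -483.6 kJ/mol
equation 2 reversed: -50.6 kJ/mol
equation 3 as written: -174.1 kJ/mol
equation 4 × 1/2: (1/2)·(+9.2) = +4.6 kJ/mol
ΔH_rxn = (2)·(-241.8) + (-1)·(+50.6) + (1)·(-174.1) + (1/2)·(+9.2) = -703.7 kJ/mol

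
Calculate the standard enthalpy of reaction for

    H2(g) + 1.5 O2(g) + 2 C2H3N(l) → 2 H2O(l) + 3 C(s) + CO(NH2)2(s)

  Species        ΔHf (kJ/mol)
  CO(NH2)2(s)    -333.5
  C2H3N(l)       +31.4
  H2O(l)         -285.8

ΔH°rxn = -967.9 kJ/mol

Products: 2·(-285.8) + 3·(+0.0) + 1·(-333.5) = -905.1
Reactants: 1·(+0.0) + 3/2·(+0.0) + 2·(+31.4) = +62.8
ΔH°rxn = (-905.1) − (+62.8) = -967.9 kJ/mol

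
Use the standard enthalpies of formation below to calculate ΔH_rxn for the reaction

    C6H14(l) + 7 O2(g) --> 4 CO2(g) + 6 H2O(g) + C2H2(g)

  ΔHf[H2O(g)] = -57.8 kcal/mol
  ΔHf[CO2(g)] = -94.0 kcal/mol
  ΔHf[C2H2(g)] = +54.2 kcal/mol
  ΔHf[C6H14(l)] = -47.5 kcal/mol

Products: 4·(-94.0) + 6·(-57.8) + 1·(+54.2) = -668.6
Reactants: 1·(-47.5) + 7·(+0.0) = -47.5
ΔH_rxn = (-668.6) − (-47.5) = -621.1 kcal/mol

ΔH_rxn = -621.1 kcal/mol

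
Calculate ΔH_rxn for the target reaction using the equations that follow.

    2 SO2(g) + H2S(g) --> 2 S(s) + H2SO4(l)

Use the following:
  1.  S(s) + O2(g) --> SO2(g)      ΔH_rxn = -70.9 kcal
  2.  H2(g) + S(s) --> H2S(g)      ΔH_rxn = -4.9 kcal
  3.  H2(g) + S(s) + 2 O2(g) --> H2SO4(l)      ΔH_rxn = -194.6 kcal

eq. 1 reversed and × 2: (-2)·(-70.9) = +141.8 kcal
eq. 2 reversed: +4.9 kcal
eq. 3 as written: -194.6 kcal
ΔH_rxn = (-2)·(-70.9) + (-1)·(-4.9) + (1)·(-194.6) = -47.9 kcal

ΔH_rxn = -47.9 kcal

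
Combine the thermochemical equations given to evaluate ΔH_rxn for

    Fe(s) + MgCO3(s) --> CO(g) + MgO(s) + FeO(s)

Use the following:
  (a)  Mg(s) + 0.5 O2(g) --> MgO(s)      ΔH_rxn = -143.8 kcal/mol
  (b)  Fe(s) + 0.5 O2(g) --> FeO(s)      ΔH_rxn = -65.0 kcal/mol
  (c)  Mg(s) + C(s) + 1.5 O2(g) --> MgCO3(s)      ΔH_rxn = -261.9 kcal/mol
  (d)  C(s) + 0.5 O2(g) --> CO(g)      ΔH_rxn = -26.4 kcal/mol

ΔH_rxn = 26.7 kcal/mol

(a) as written (MgO(s) already on the product side): -143.8 kcal/mol
(b) as written (FeO(s) already on the product side): -65.0 kcal/mol
(c) reversed (reverse to put MgCO3(s) on the reactant side): +261.9 kcal/mol
(d) as written (CO(g) already on the product side): -26.4 kcal/mol
Summing the manipulated equations, ΔH_rxn = (-143.8) + (-65.0) + (+261.9) + (-26.4) = 26.7 kcal/mol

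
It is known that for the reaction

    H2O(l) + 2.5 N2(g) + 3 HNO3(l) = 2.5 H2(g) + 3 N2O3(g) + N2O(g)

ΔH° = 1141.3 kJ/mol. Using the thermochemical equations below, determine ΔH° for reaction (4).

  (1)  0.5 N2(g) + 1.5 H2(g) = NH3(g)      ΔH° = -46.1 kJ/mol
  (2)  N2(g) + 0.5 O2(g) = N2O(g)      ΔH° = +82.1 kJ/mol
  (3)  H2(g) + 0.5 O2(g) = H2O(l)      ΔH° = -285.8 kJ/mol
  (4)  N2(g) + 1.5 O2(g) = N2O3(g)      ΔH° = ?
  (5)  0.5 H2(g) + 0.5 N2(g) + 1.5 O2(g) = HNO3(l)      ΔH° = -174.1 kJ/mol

(1): not needed.
(2) as written: +82.1 kJ/mol
(3) reversed: +285.8 kJ/mol
(4) × 3: contributes 3·x
(5) reversed and × 3: (-3)·(-174.1) = +522.3 kJ/mol
+1141.3 = (+82.1) + (+285.8) + (+522.3) + 3·x
x = (+1141.3 − (+890.2)) / (3) = 83.7 kJ/mol

ΔH° = 83.7 kJ/mol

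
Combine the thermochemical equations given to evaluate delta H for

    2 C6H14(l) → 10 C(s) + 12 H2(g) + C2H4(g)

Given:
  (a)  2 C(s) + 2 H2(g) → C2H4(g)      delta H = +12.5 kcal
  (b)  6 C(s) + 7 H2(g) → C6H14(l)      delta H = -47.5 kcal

delta H = 107.5 kcal

(a) as written (C2H4(g) already on the product side): +12.5 kcal
(b) reversed and × 2 (reverse to put C6H14(l) on the reactant side; scale by 2 for the 2 C6H14(l)): (-2)·(-47.5) = +95.0 kcal
delta H = (1)·(+12.5) + (-2)·(-47.5) = 107.5 kcal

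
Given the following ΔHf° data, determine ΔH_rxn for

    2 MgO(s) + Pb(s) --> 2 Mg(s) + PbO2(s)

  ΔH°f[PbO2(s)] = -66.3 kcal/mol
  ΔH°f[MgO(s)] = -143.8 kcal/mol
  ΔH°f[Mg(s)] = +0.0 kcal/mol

ΔH°rxn = Σ nΔHf°(products) − Σ nΔHf°(reactants).
Products: 2·(+0.0) + 1·(-66.3) = -66.3
Reactants: 2·(-143.8) + 1·(+0.0) = -287.6
ΔH_rxn = (-66.3) − (-287.6) = 221.3 kcal/mol

ΔH_rxn = 221.3 kcal/mol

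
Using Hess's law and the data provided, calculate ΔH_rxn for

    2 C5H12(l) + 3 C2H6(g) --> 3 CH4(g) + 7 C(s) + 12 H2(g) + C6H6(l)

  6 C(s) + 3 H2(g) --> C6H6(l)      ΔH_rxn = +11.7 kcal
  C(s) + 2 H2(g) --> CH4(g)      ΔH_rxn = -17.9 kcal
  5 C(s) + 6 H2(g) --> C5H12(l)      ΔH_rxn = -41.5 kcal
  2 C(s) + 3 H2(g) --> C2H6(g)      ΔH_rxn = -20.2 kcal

equation 1 as written: +11.7 kcal
equation 2 × 3: (3)·(-17.9) = -53.7 kcal
equation 3 reversed and × 2: (-2)·(-41.5) = +83.0 kcal
equation 4 reversed and × 3: (-3)·(-20.2) = +60.6 kcal
Since enthalpy is a state function, ΔH_rxn = (1)·(+11.7) + (3)·(-17.9) + (-2)·(-41.5) + (-3)·(-20.2) = 101.6 kcal

ΔH_rxn = 101.6 kcal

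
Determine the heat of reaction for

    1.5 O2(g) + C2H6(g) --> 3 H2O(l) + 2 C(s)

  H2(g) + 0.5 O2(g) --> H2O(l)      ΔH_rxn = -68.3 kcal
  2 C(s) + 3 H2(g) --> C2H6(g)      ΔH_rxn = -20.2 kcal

ΔH_rxn = -184.7 kcal

equation 1 × 3: (3)·(-68.3) = -204.9 kcal
equation 2 reversed: +20.2 kcal
ΔH_rxn = (-204.9) + (+20.2) = -184.7 kcal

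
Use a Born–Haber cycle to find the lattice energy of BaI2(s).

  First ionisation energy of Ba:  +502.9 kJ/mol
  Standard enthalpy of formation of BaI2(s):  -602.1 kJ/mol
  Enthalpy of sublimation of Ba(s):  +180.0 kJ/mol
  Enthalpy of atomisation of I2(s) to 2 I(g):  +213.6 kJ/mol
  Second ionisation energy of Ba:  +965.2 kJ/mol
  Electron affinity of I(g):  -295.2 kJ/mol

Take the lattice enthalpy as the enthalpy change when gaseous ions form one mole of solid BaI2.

ΔHf° = 1·ΔHsub + 1·(ΣIE) + 1·D(I2) + 2·EA + U
-602.1 = 1·(+180.0) + 1·(+1468.1) + 1·(+213.6) + 2·(-295.2) + U
U = -602.1 − (+1271.3) = -1873.4 kJ/mol

U = -1873.4 kJ/mol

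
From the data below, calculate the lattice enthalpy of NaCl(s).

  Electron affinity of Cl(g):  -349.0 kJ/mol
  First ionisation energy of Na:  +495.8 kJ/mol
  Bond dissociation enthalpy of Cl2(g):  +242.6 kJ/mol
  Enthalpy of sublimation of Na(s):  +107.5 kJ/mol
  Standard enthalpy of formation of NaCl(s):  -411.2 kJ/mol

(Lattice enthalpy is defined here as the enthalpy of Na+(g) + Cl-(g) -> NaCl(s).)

ΔHf° = 1·ΔHsub + 1·(ΣIE) + 1/2·D(Cl2) + 1·EA + U
-411.2 = 1·(+107.5) + 1·(+495.8) + 1/2·(+242.6) + 1·(-349.0) + U
U = -411.2 − (+375.6) = -786.8 kJ/mol

U = -786.8 kJ/mol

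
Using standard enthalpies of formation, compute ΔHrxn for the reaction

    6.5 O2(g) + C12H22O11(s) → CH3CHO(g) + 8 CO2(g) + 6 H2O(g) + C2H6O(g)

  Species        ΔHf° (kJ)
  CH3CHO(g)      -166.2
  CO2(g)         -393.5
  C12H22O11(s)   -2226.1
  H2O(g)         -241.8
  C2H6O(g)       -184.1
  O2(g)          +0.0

Products: 1·(-166.2) + 8·(-393.5) + 6·(-241.8) + 1·(-184.1) = -4949.1
Reactants: 13/2·(+0.0) + 1·(-2226.1) = -2226.1
ΔHrxn = (-4949.1) − (-2226.1) = -2723.0 kJ

ΔHrxn = -2723.0 kJ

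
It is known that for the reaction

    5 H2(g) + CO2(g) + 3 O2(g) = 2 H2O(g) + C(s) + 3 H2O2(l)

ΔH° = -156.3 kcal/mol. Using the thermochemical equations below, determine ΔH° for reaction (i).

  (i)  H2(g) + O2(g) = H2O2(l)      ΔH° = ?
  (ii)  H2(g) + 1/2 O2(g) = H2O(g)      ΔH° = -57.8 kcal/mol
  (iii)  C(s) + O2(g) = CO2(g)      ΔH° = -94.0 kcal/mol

(i) × 3: contributes 3·x
(ii) × 2: (2)·(-57.8) = -115.6 kcal/mol
(iii) reversed: +94.0 kcal/mol
-156.3 = (-115.6) + (+94.0) + 3·x
x = (-156.3 − (-21.6)) / (3) = -44.9 kcal/mol

ΔH° = -44.9 kcal/mol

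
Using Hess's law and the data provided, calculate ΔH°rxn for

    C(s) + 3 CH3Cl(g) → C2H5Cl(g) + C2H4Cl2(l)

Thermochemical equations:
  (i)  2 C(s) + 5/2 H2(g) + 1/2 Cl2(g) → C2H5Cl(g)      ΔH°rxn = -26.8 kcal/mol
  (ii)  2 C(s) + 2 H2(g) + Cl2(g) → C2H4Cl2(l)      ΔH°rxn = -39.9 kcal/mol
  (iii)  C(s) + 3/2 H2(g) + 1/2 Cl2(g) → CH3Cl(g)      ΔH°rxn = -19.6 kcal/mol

(i) as written: -26.8 kcal/mol
(ii) as written: -39.9 kcal/mol
(iii) reversed and × 3: (-3)·(-19.6) = +58.8 kcal/mol
Combining the equations, ΔH°rxn = (-26.8) + (-39.9) + (+58.8) = -7.9 kcal/mol

ΔH°rxn = -7.9 kcal/mol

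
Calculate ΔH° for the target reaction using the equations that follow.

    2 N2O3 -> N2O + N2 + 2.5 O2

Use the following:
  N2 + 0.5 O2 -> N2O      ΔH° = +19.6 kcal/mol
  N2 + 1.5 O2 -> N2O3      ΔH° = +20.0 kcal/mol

equation 1 as written (N2O already on the product side): +19.6 kcal/mol
equation 2 reversed and × 2 (reverse to put N2O3 on the reactant side; scale by 2 for the 2 N2O3): (-2)·(+20.0) = -40.0 kcal/mol
Since enthalpy is a state function, ΔH° = (+19.6) + (-40.0) = -20.4 kcal/mol

ΔH° = -20.4 kcal/mol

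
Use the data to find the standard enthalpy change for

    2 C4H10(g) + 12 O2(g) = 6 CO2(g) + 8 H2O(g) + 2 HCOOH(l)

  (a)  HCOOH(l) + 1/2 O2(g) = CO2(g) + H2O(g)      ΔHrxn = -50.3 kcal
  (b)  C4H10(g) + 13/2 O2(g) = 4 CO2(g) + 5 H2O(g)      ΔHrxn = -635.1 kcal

(a) reversed and × 2 (HCOOH(l) must end up as a product; scale by 2 for the 2 HCOOH(l)): (-2)·(-50.3) = +100.6 kcal
(b) × 2 (×2 to match 2 C4H10(g) in the target): (2)·(-635.1) = -1270.2 kcal
ΔHrxn = (+100.6) + (-1270.2) = -1169.6 kcal

ΔHrxn = -1169.6 kcal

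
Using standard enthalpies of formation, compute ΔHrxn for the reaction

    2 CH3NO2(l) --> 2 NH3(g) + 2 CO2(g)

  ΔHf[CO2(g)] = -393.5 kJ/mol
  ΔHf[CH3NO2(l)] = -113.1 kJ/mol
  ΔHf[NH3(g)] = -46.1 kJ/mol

ΔHrxn = -653.0 kJ/mol

ΔH°rxn = Σ nΔHf°(products) − Σ nΔHf°(reactants).
Products: 2·(-46.1) + 2·(-393.5) = -879.2
Reactants: 2·(-113.1) = -226.2
ΔHrxn = (-879.2) − (-226.2) = -653.0 kJ/mol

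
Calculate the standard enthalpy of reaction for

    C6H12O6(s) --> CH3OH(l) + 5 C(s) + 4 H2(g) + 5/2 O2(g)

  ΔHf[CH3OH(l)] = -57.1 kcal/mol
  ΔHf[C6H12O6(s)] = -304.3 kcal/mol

Products: 1·(-57.1) + 5·(+0.0) + 4·(+0.0) + 5/2·(+0.0) = -57.1
Reactants: 1·(-304.3) = -304.3
ΔH_rxn = (-57.1) − (-304.3) = 247.2 kcal/mol

ΔH_rxn = 247.2 kcal/mol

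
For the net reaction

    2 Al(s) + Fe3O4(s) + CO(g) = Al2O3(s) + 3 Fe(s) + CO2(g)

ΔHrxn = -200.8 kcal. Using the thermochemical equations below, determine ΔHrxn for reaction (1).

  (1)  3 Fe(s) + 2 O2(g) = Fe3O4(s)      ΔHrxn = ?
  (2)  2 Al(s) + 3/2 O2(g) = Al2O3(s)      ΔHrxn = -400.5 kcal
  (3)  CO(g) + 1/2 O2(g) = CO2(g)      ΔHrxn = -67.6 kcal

ΔHrxn = -267.3 kcal

(1) reversed (Fe3O4(s) must end up as a reactant): contributes −x
(2) as written (Al2O3(s) already on the product side): -400.5 kcal
(3) as written (CO(g) already on the reactant side): -67.6 kcal
-200.8 = (-400.5) + (-67.6) − x
x = (-200.8 − (-468.1)) / (-1) = -267.3 kcal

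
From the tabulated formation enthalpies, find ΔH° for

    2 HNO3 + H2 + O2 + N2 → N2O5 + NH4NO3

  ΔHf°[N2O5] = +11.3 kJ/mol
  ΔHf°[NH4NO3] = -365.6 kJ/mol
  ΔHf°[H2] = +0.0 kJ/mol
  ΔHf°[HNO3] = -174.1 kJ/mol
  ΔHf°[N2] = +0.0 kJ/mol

Products: 1·(+11.3) + 1·(-365.6) = -354.3
Reactants: 2·(-174.1) + 1·(+0.0) + 1·(+0.0) + 1·(+0.0) = -348.2
ΔH° = (-354.3) − (-348.2) = -6.1 kJ/mol

ΔH° = -6.1 kJ/mol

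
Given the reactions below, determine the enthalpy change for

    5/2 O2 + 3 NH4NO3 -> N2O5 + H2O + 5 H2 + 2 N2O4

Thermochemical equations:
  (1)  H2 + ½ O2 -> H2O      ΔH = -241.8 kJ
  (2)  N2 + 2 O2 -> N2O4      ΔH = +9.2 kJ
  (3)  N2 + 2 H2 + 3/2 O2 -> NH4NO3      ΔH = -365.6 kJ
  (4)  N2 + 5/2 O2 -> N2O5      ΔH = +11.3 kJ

(1) as written (H2O already on the product side): -241.8 kJ
(2) × 2 (×2 to match 2 N2O4 in the target): (2)·(+9.2) = +18.4 kJ
(3) reversed and × 3 (NH4NO3 must end up as a reactant; ×3 to match 3 NH4NO3 in the target): (-3)·(-365.6) = +1096.8 kJ
(4) as written (N2O5 already on the product side): +11.3 kJ
Summing the manipulated equations, ΔH = (-241.8) + (+18.4) + (+1096.8) + (+11.3) = 884.7 kJ

ΔH = 884.7 kJ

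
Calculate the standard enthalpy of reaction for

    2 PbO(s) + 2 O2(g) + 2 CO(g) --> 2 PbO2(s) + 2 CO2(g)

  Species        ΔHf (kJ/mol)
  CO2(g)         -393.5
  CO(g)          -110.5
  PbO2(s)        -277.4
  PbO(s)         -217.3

ΔH_rxn = -686.2 kJ/mol

ΔH°rxn = Σ nΔHf°(products) − Σ nΔHf°(reactants).
Products: 2·(-277.4) + 2·(-393.5) = -1341.8
Reactants: 2·(-217.3) + 2·(+0.0) + 2·(-110.5) = -655.6
ΔH_rxn = (-1341.8) − (-655.6) = -686.2 kJ/mol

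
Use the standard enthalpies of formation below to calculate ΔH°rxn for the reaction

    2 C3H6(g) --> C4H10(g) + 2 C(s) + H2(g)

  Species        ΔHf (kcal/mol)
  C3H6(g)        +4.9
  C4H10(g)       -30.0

ΔH°rxn = -39.8 kcal/mol

ΔH°rxn = Σ nΔHf°(products) − Σ nΔHf°(reactants).
Products: 1·(-30.0) + 2·(+0.0) + 1·(+0.0) = -30.0
Reactants: 2·(+4.9) = +9.8
ΔH°rxn = (-30.0) − (+9.8) = -39.8 kcal/mol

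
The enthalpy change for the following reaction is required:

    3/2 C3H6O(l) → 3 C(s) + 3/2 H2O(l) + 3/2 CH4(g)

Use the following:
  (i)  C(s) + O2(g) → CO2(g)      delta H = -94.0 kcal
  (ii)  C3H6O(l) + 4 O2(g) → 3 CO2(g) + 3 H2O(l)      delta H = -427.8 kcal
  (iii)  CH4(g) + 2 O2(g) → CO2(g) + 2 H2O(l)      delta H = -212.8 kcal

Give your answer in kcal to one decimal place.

delta H = -40.5 kcal

(i) reversed and × 3: (-3)·(-94.0) = +282.0 kcal
(ii) × 3/2: (3/2)·(-427.8) = -641.7 kcal
(iii) reversed and × 3/2: (-3/2)·(-212.8) = +319.2 kcal
Since enthalpy is a state function, delta H = (+282.0) + (-641.7) + (+319.2) = -40.5 kcal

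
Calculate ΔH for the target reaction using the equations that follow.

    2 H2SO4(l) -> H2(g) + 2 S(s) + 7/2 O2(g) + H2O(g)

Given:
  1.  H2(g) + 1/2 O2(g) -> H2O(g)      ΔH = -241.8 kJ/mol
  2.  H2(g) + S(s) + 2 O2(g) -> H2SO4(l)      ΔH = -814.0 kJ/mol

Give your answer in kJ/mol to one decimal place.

eq. 1 as written: -241.8 kJ/mol
eq. 2 reversed and × 2: (-2)·(-814.0) = +1628.0 kJ/mol
ΔH = (-241.8) + (+1628.0) = 1386.2 kJ/mol

ΔH = 1386.2 kJ/mol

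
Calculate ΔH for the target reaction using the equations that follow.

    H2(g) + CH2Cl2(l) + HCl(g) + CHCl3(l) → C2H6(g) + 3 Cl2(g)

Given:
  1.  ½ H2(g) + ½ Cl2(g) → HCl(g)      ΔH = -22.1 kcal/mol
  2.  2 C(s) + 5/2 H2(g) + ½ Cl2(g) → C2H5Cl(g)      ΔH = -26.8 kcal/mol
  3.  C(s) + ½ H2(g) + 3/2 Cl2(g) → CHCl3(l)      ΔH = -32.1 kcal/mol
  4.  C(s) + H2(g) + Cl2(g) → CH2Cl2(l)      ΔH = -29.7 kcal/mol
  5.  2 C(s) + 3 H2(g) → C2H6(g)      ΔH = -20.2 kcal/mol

eq. 1 reversed: +22.1 kcal/mol
eq. 2: not needed.
eq. 3 reversed: +32.1 kcal/mol
eq. 4 reversed: +29.7 kcal/mol
eq. 5 as written: -20.2 kcal/mol
Summing the manipulated equations, ΔH = (-1)·(-22.1) + (-1)·(-32.1) + (-1)·(-29.7) + (1)·(-20.2) = 63.7 kcal/mol

ΔH = 63.7 kcal/mol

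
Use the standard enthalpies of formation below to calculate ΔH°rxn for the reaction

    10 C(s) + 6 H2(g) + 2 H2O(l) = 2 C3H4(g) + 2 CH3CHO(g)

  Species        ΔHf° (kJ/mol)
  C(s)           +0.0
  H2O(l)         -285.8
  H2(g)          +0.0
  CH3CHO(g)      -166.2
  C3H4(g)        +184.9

Products: 2·(+184.9) + 2·(-166.2) = +37.4
Reactants: 10·(+0.0) + 6·(+0.0) + 2·(-285.8) = -571.6
ΔH°rxn = (+37.4) − (-571.6) = 609.0 kJ/mol

ΔH°rxn = 609.0 kJ/mol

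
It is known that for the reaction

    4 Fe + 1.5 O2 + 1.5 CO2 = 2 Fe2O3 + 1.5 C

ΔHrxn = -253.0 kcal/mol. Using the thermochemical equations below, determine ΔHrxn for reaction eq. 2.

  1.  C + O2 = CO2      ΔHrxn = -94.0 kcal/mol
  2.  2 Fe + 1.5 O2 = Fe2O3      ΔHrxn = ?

ΔHrxn = -197.0 kcal/mol

eq. 1 reversed and × 3/2 (CO2 must end up as a reactant; scale by 3/2 for the 3/2 CO2): (-3/2)·(-94.0) = +141.0 kcal/mol
eq. 2 × 2 (scale by 2 for the 2 Fe2O3): contributes 2·x
-253.0 = (+141.0) + 2·x
x = (-253.0 − (+141.0)) / (2) = -197.0 kcal/mol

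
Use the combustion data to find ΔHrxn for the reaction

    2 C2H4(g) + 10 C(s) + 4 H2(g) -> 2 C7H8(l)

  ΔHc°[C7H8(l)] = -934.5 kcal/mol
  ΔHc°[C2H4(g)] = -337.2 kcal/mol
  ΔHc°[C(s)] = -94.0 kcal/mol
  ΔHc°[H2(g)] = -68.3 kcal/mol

ΔHrxn = -18.6 kcal/mol

With combustion enthalpies, reactants minus products:
= [2·(-337.2) + 10·(-94.0) + 4·(-68.3)] − [2·(-934.5)]
= -18.6 kcal/mol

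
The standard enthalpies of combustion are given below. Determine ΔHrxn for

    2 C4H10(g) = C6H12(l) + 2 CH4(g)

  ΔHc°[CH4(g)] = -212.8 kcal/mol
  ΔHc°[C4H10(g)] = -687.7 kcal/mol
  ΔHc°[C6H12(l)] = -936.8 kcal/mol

With combustion enthalpies, reactants minus products:
= [2·(-687.7)] − [1·(-936.8) + 2·(-212.8)]
= -13.0 kcal/mol

ΔHrxn = -13.0 kcal/mol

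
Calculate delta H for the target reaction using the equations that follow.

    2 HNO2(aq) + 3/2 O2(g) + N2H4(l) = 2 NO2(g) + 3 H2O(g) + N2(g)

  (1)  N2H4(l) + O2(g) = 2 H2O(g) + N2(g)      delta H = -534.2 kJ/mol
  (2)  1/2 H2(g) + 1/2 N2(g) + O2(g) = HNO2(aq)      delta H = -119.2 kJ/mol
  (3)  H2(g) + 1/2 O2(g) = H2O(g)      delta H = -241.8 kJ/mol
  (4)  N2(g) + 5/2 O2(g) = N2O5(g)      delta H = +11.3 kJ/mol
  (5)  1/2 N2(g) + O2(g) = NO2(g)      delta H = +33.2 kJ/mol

delta H = -471.2 kJ/mol

(1) as written: -534.2 kJ/mol
(2) reversed and × 2: (-2)·(-119.2) = +238.4 kJ/mol
(3) as written: -241.8 kJ/mol
(4): not needed.
(5) × 2: (2)·(+33.2) = +66.4 kJ/mol
delta H = (-534.2) + (+238.4) + (-241.8) + (+66.4) = -471.2 kJ/mol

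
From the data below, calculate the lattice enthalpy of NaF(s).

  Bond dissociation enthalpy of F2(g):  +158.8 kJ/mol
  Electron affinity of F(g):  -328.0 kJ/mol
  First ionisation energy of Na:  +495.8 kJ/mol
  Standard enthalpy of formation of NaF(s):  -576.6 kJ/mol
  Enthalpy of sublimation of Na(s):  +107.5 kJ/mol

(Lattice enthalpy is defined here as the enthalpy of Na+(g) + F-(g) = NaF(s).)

ΔHf° = 1·ΔHsub + 1·(ΣIE) + 1/2·D(F2) + 1·EA + U
-576.6 = 1·(+107.5) + 1·(+495.8) + 1/2·(+158.8) + 1·(-328.0) + U
U = -576.6 − (+354.7) = -931.3 kJ/mol

U = -931.3 kJ/mol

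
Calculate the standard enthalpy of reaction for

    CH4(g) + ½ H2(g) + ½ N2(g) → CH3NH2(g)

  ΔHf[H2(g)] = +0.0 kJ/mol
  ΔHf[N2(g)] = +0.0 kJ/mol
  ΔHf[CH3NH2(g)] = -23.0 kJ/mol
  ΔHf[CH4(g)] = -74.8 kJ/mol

Products: 1·(-23.0) = -23.0
Reactants: 1·(-74.8) + 1/2·(+0.0) + 1/2·(+0.0) = -74.8
ΔH° = (-23.0) − (-74.8) = 51.8 kJ/mol

ΔH° = 51.8 kJ/mol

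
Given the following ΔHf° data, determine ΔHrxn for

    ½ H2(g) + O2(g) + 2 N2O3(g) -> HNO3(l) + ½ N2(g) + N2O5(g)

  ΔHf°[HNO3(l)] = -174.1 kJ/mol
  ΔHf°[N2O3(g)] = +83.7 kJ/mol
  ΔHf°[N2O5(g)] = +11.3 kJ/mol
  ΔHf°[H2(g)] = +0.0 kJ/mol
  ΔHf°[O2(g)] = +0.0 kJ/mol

ΔHrxn = -330.2 kJ/mol

Products: 1·(-174.1) + 1/2·(+0.0) + 1·(+11.3) = -162.8
Reactants: 1/2·(+0.0) + 1·(+0.0) + 2·(+83.7) = +167.4
ΔHrxn = (-162.8) − (+167.4) = -330.2 kJ/mol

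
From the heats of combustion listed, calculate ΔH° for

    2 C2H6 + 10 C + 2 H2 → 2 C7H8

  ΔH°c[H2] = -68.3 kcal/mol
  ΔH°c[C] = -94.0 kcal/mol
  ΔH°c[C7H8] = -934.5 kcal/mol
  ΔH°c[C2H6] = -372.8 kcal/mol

Using ΔH = Σ nΔHc°(reactants) − Σ nΔHc°(products):
= [2·(-372.8) + 10·(-94.0) + 2·(-68.3)] − [2·(-934.5)]
= 46.8 kcal/mol

ΔH° = 46.8 kcal/mol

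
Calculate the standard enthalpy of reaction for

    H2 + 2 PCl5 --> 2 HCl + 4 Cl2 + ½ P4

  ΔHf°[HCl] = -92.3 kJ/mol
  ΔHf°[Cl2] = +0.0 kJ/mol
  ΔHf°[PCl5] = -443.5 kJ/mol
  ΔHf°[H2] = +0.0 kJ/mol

ΔH°rxn = 702.4 kJ/mol

Products: 2·(-92.3) + 4·(+0.0) + 1/2·(+0.0) = -184.6
Reactants: 1·(+0.0) + 2·(-443.5) = -887.0
ΔH°rxn = (-184.6) − (-887.0) = 702.4 kJ/mol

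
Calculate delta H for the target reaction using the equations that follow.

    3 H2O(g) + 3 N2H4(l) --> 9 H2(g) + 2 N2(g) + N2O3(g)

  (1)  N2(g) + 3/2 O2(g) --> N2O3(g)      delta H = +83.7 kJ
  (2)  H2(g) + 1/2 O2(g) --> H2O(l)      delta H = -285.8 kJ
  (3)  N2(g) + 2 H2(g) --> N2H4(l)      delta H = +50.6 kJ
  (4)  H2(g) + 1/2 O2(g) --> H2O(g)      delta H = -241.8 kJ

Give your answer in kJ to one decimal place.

(1) as written: +83.7 kJ
(2): not needed.
(3) reversed and × 3: (-3)·(+50.6) = -151.8 kJ
(4) reversed and × 3: (-3)·(-241.8) = +725.4 kJ
delta H = (+83.7) + (-151.8) + (+725.4) = 657.3 kJ

delta H = 657.3 kJ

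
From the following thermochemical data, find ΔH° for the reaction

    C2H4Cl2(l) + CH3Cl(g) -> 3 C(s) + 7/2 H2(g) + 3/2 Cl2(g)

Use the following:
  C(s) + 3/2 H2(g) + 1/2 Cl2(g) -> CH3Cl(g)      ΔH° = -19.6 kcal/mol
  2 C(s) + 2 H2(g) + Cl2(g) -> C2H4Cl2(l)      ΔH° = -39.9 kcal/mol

equation 1 reversed: +19.6 kcal/mol
equation 2 reversed: +39.9 kcal/mol
By Hess's law, ΔH° = (-1)·(-19.6) + (-1)·(-39.9) = 59.5 kcal/mol

ΔH° = 59.5 kcal/mol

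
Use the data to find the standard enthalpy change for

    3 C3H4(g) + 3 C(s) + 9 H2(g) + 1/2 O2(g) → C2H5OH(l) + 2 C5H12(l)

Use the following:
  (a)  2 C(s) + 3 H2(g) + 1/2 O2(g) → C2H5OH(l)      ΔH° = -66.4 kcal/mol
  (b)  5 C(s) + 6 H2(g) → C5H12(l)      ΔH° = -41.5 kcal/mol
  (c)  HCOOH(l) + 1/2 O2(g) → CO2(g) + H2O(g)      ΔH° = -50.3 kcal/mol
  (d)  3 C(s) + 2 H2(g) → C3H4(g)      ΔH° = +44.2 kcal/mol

ΔH° = -282.0 kcal/mol

(a) as written: -66.4 kcal/mol
(b) × 2: (2)·(-41.5) = -83.0 kcal/mol
(c): not needed.
(d) reversed and × 3: (-3)·(+44.2) = -132.6 kcal/mol
Combining the equations, ΔH° = (1)·(-66.4) + (2)·(-41.5) + (-3)·(+44.2) = -282.0 kcal/mol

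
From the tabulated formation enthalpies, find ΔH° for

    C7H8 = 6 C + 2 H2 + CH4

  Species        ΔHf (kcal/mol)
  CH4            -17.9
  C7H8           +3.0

Products: 6·(+0.0) + 2·(+0.0) + 1·(-17.9) = -17.9
Reactants: 1·(+3.0) = +3.0
ΔH° = (-17.9) − (+3.0) = -20.9 kcal/mol

ΔH° = -20.9 kcal/mol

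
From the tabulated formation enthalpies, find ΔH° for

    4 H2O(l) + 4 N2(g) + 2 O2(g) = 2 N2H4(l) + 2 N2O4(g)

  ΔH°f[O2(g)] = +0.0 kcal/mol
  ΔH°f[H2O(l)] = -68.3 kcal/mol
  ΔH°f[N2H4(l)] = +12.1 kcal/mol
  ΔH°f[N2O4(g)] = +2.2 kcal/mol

ΔH°rxn = Σ nΔHf°(products) − Σ nΔHf°(reactants).
Products: 2·(+12.1) + 2·(+2.2) = +28.6
Reactants: 4·(-68.3) + 4·(+0.0) + 2·(+0.0) = -273.2
ΔH° = (+28.6) − (-273.2) = 301.8 kcal/mol

ΔH° = 301.8 kcal/mol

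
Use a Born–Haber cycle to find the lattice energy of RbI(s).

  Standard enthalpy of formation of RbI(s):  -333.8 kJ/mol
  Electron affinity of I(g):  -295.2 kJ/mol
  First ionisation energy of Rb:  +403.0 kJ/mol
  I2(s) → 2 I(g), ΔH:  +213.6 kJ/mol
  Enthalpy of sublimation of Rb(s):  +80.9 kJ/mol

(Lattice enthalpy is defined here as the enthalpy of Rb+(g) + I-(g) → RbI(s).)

ΔHf° = 1·ΔHsub + 1·(ΣIE) + 1/2·D(I2) + 1·EA + U
-333.8 = 1·(+80.9) + 1·(+403.0) + 1/2·(+213.6) + 1·(-295.2) + U
U = -333.8 − (+295.5) = -629.3 kJ/mol

U = -629.3 kJ/mol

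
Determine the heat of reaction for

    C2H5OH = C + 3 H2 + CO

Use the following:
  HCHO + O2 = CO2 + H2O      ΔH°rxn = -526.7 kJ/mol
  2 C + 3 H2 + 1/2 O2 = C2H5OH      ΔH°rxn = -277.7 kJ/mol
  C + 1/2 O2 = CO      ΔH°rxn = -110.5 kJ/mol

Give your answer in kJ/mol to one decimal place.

ΔH°rxn = 167.2 kJ/mol

equation 1: not needed.
equation 2 reversed: +277.7 kJ/mol
equation 3 as written: -110.5 kJ/mol
By Hess's law, ΔH°rxn = (+277.7) + (-110.5) = 167.2 kJ/mol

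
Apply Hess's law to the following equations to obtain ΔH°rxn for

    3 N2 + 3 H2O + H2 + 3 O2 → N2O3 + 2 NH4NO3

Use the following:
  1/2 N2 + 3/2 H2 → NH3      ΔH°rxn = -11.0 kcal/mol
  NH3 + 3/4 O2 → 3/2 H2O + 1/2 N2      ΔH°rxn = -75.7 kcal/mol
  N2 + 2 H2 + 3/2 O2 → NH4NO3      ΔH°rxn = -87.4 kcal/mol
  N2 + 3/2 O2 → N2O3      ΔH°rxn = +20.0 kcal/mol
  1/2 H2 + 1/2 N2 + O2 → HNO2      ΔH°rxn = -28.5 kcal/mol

equation 1 reversed and × 2: (-2)·(-11.0) = +22.0 kcal/mol
equation 2 reversed and × 2: (-2)·(-75.7) = +151.4 kcal/mol
equation 3 × 2: (2)·(-87.4) = -174.8 kcal/mol
equation 4 as written: +20.0 kcal/mol
equation 5: not needed.
ΔH°rxn = (+22.0) + (+151.4) + (-174.8) + (+20.0) = 18.6 kcal/mol

ΔH°rxn = 18.6 kcal/mol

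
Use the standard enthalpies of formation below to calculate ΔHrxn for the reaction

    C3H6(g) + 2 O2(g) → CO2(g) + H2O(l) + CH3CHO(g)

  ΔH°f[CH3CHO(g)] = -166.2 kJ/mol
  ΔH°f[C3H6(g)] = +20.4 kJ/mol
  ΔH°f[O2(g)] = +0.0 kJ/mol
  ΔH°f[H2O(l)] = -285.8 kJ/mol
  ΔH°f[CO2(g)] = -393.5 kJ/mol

Products: 1·(-393.5) + 1·(-285.8) + 1·(-166.2) = -845.5
Reactants: 1·(+20.4) + 2·(+0.0) = +20.4
ΔHrxn = (-845.5) − (+20.4) = -865.9 kJ/mol

ΔHrxn = -865.9 kJ/mol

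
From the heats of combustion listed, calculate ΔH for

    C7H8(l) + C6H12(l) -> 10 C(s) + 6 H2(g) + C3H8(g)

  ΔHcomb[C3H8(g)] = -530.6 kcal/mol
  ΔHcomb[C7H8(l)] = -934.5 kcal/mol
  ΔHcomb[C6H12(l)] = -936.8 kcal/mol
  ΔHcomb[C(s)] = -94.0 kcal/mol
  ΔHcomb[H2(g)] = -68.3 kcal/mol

ΔH = 9.1 kcal/mol

Using ΔH = Σ nΔHc°(reactants) − Σ nΔHc°(products):
= [1·(-934.5) + 1·(-936.8)] − [10·(-94.0) + 6·(-68.3) + 1·(-530.6)]
= 9.1 kcal/mol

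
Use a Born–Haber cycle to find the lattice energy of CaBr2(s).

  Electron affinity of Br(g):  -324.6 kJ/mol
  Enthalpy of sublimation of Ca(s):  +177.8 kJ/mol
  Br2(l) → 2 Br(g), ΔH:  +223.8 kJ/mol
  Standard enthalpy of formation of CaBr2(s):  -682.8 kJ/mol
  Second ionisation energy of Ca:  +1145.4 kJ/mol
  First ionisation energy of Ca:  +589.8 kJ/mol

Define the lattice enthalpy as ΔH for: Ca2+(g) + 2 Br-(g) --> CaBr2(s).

U = -2170.4 kJ/mol

ΔHf° = 1·ΔHsub + 1·(ΣIE) + 1·D(Br2) + 2·EA + U
-682.8 = 1·(+177.8) + 1·(+1735.2) + 1·(+223.8) + 2·(-324.6) + U
U = -682.8 − (+1487.6) = -2170.4 kJ/mol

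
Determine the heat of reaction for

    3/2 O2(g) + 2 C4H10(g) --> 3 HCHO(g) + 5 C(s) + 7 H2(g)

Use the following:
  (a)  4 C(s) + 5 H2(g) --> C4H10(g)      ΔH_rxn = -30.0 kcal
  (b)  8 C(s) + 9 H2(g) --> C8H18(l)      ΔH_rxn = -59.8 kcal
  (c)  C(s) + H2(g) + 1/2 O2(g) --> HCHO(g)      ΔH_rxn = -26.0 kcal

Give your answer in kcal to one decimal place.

ΔH_rxn = -18.0 kcal

(a) reversed and × 2 (reverse to put C4H10(g) on the reactant side; ×2 to match 2 C4H10(g) in the target): (-2)·(-30.0) = +60.0 kcal
(b): not needed (C8H18(l) appears nowhere else).
(c) × 3 (×3 to match 3 HCHO(g) in the target): (3)·(-26.0) = -78.0 kcal
Combining the equations, ΔH_rxn = (-2)·(-30.0) + (3)·(-26.0) = -18.0 kcal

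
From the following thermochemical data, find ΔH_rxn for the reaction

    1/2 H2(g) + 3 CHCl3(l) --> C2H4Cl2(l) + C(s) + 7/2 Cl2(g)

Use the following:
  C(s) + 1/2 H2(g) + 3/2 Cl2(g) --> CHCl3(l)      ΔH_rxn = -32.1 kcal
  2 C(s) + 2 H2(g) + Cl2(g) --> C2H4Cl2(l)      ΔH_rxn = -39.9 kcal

equation 1 reversed and × 3: (-3)·(-32.1) = +96.3 kcal
equation 2 as written: -39.9 kcal
ΔH_rxn = (+96.3) + (-39.9) = 56.4 kcal

ΔH_rxn = 56.4 kcal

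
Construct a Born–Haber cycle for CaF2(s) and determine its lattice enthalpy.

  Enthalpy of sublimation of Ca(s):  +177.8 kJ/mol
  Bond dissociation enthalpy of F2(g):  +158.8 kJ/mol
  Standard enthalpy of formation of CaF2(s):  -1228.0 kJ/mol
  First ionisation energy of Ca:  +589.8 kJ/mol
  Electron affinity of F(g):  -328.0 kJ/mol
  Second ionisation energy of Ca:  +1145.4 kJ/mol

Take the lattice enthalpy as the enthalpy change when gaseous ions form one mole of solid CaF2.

U = -2643.8 kJ/mol

ΔHf° = 1·ΔHsub + 1·(ΣIE) + 1·D(F2) + 2·EA + U
-1228.0 = 1·(+177.8) + 1·(+1735.2) + 1·(+158.8) + 2·(-328.0) + U
U = -1228.0 − (+1415.8) = -2643.8 kJ/mol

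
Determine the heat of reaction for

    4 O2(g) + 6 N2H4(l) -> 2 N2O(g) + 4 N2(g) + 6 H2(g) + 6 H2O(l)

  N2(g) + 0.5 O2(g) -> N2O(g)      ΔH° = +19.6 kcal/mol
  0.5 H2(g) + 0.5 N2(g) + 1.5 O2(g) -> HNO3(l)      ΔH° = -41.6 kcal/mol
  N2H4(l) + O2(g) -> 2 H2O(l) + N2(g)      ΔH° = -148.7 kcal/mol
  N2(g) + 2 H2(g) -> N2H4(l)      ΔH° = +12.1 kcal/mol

ΔH° = -443.2 kcal/mol

equation 1 × 2 (scale by 2 for the 2 N2O(g)): (2)·(+19.6) = +39.2 kcal/mol
equation 2: not needed (HNO3(l) appears nowhere else).
equation 3 × 3 (×3 to match 6 H2O(l) in the target): (3)·(-148.7) = -446.1 kcal/mol
equation 4 reversed and × 3: (-3)·(+12.1) = -36.3 kcal/mol
ΔH° = (2)·(+19.6) + (3)·(-148.7) + (-3)·(+12.1) = -443.2 kcal/mol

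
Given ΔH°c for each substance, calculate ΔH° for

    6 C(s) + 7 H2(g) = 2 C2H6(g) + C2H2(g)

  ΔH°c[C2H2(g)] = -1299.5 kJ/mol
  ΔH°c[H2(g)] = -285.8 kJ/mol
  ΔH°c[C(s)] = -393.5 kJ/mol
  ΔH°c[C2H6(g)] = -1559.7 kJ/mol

With combustion enthalpies, reactants minus products:
= [6·(-393.5) + 7·(-285.8)] − [2·(-1559.7) + 1·(-1299.5)]
= 57.3 kJ/mol

ΔH° = 57.3 kJ/mol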